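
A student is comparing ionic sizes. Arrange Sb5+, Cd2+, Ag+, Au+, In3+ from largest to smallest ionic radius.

Work out protons and electrons: Sb5+ has 46 e⁻ (Z=51), In3+ has 46 e⁻ (Z=49), Cd2+ has 46 e⁻ (Z=48), Ag+ has 46 e⁻ (Z=47), Au+ has 78 e⁻ (Z=79). Sb5+ < In3+ (isoelectronic, higher Z=51 is smaller); In3+ < Cd2+ (both 46 e⁻, Z=49>48); Cd2+ < Ag+ (isoelectronic, higher Z=48 is smaller); Ag+ < Au+ (same group, period 5 vs 6).

Au+ > Ag+ > Cd2+ > In3+ > Sb5+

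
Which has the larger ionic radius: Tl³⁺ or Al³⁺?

Same group, same charge. Going down the group adds an extra shell of electrons, so the ion gets larger: Al³⁺ is highest in the group and smallest.

Tl³⁺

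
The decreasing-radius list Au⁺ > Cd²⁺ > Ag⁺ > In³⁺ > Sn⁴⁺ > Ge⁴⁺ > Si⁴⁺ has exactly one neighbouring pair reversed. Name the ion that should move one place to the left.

Scanning neighbour by neighbour, only Cd²⁺/Ag⁺ violates a trend: Cd²⁺ and Ag⁺ share 46 electrons; the higher nuclear charge on Cd (Z=48) contracts it more, so Cd²⁺ < Ag⁺. That makes Ag⁺ the one sitting a position late relative to where it belongs.

Ag⁺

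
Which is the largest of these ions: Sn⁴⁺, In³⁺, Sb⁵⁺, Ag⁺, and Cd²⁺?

Ag⁺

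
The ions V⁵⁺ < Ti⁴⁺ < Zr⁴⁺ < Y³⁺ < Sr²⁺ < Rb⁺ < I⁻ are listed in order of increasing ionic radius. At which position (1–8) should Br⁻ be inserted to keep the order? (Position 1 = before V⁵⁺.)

7

Tabulating Z and e⁻: V⁵⁺ has 18 e⁻ (Z=23), Ti⁴⁺ has 18 e⁻ (Z=22), Zr⁴⁺ has 36 e⁻ (Z=40), Y³⁺ has 36 e⁻ (Z=39), Sr²⁺ has 36 e⁻ (Z=38), Rb⁺ has 36 e⁻ (Z=37), Br⁻ has 36 e⁻ (Z=35), I⁻ has 54 e⁻ (Z=53). V⁵⁺ < Ti⁴⁺ (isoelectronic, higher Z=23 is smaller); Ti⁴⁺ < Zr⁴⁺ (same group, 1 shell fewer); Zr⁴⁺ < Y³⁺ (both 36 e⁻, Z=40>39); Y³⁺ < Sr²⁺ (isoelectronic, higher Z=39 is smaller); Sr²⁺ < Rb⁺ (both 36 e⁻, Z=38>37); Rb⁺ < Br⁻ (isoelectronic, higher Z=37 is smaller); Br⁻ < I⁻ (same group, period 4 vs 5).
Merged order: V⁵⁺ < Ti⁴⁺ < Zr⁴⁺ < Y³⁺ < Sr²⁺ < Rb⁺ < Br⁻ < I⁻ — Br⁻ is number 7.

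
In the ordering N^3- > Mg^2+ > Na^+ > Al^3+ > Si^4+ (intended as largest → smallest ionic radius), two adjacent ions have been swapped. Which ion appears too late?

Na^+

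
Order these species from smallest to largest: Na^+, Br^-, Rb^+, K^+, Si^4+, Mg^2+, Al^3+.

Tabulating Z and e⁻: Si^4+ has 10 e⁻ (Z=14), Al^3+ has 10 e⁻ (Z=13), Mg^2+ has 10 e⁻ (Z=12), Na^+ has 10 e⁻ (Z=11), K^+ has 18 e⁻ (Z=19), Rb^+ has 36 e⁻ (Z=37), Br^- has 36 e⁻ (Z=35). Si^4+ < Al^3+ (isoelectronic, higher Z=14 is smaller); Al^3+ < Mg^2+ (both 10 e⁻, Z=13>12); Mg^2+ < Na^+ (both 10 e⁻, Z=12>11); Na^+ < K^+ (same group, 1 shell fewer); K^+ < Rb^+ (same group, 1 shell fewer); Rb^+ < Br^- (isoelectronic, higher Z=37 is smaller).

Si^4+ < Al^3+ < Mg^2+ < Na^+ < K^+ < Rb^+ < Br^-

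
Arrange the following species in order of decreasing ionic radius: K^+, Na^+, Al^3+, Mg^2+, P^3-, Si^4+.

P^3- > K^+ > Na^+ > Mg^2+ > Al^3+ > Si^4+

Electron counts and nuclear charges: Si^4+ (Z=14, 10 e⁻), Al^3+ (Z=13, 10 e⁻), Mg^2+ (Z=12, 10 e⁻), Na^+ (Z=11, 10 e⁻), K^+ (Z=19, 18 e⁻), P^3- (Z=15, 18 e⁻). Si^4+ < Al^3+ (isoelectronic, higher Z=14 is smaller); Al^3+ < Mg^2+ (both 10 e⁻, Z=13>12); Mg^2+ < Na^+ (isoelectronic, higher Z=12 is smaller); Na^+ < K^+ (same group, period 3 vs 4); K^+ < P^3- (both 18 e⁻, Z=19>15).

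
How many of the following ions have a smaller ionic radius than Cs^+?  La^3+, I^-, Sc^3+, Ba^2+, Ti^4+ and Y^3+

First list Z and electron count for each: Ti^4+ (Z=22, 18 e⁻), Sc^3+ (Z=21, 18 e⁻), Y^3+ (Z=39, 36 e⁻), La^3+ (Z=57, 54 e⁻), Ba^2+ (Z=56, 54 e⁻), Cs^+ (Z=55, 54 e⁻), I^- (Z=53, 54 e⁻). Ti^4+ < Sc^3+ (isoelectronic, higher Z=22 is smaller); Sc^3+ < Y^3+ (same group, 1 shell fewer); Y^3+ < La^3+ (same group, 1 shell fewer); La^3+ < Ba^2+ (both 54 e⁻, Z=57>56); Ba^2+ < Cs^+ (both 54 e⁻, Z=56>55); Cs^+ < I^- (isoelectronic, higher Z=55 is smaller).
Ordering all of them (including Cs^+) by radius gives Ti^4+ < Sc^3+ < Y^3+ < La^3+ < Ba^2+ < Cs^+ < I^-. That's 5.

5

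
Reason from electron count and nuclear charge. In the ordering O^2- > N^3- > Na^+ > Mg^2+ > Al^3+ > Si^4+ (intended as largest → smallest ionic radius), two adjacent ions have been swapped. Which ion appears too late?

N^3-

Check each adjacent pair. O^2- and N^3- are reversed: they are isoelectronic (10 e⁻) and O has more protons than N (8 vs 7), making O^2- smaller. No other neighbouring pair contradicts the periodic trends, so N^3- is the ion listed too late.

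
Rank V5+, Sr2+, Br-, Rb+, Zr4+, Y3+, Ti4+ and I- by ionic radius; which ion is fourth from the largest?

V5+ (Z=23, 18 e⁻), Ti4+ (Z=22, 18 e⁻), Zr4+ (Z=40, 36 e⁻), Y3+ (Z=39, 36 e⁻), Sr2+ (Z=38, 36 e⁻), Rb+ (Z=37, 36 e⁻), Br- (Z=35, 36 e⁻), I- (Z=53, 54 e⁻). V5+ < Ti4+ (isoelectronic, higher Z=23 is smaller); Ti4+ < Zr4+ (same group, period 4 vs 5); Zr4+ < Y3+ (both 36 e⁻, Z=40>39); Y3+ < Sr2+ (both 36 e⁻, Z=39>38); Sr2+ < Rb+ (isoelectronic, higher Z=38 is smaller); Rb+ < Br- (both 36 e⁻, Z=37>35); Br- < I- (same group, 1 shell fewer).
That gives V5+ < Ti4+ < Zr4+ < Y3+ < Sr2+ < Rb+ < Br- < I-. From the largest end, number 4 is Sr2+.

Sr2+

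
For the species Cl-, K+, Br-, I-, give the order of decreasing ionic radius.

I- > Br- > Cl- > K+

Electron counts and nuclear charges: K+ has 18 e⁻ (Z=19), Cl- has 18 e⁻ (Z=17), Br- has 36 e⁻ (Z=35), I- has 54 e⁻ (Z=53). K+ < Cl- (both 18 e⁻, Z=19>17); Cl- < Br- (same group, period 3 vs 4); Br- < I- (same group, 1 shell fewer).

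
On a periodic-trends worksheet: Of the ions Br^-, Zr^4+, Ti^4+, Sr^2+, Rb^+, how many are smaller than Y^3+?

Tabulating Z and e⁻: Ti^4+ has 18 e⁻ (Z=22), Zr^4+ has 36 e⁻ (Z=40), Y^3+ has 36 e⁻ (Z=39), Sr^2+ has 36 e⁻ (Z=38), Rb^+ has 36 e⁻ (Z=37), Br^- has 36 e⁻ (Z=35). Ti^4+ < Zr^4+ (same group, 1 shell fewer); Zr^4+ < Y^3+ (isoelectronic, higher Z=40 is smaller); Y^3+ < Sr^2+ (isoelectronic, higher Z=39 is smaller); Sr^2+ < Rb^+ (both 36 e⁻, Z=38>37); Rb^+ < Br^- (both 36 e⁻, Z=37>35).
Ordering all of them (including Y^3+) by radius gives Ti^4+ < Zr^4+ < Y^3+ < Sr^2+ < Rb^+ < Br^-. That's 2.

2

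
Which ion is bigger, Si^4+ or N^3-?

N^3-

All of these have 10 electrons (isoelectronic). With the same electron cloud, the ion with the most protons pulls it in tightest. Nuclear charges: Si^4+ (Z=14), N^3- (Z=7). Highest Z is smallest.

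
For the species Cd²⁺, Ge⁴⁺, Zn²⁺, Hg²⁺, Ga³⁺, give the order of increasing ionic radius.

Ge⁴⁺ < Ga³⁺ < Zn²⁺ < Cd²⁺ < Hg²⁺

Ge⁴⁺: 28 e⁻, Z=32, Ga³⁺: 28 e⁻, Z=31, Zn²⁺: 28 e⁻, Z=30, Cd²⁺: 46 e⁻, Z=48, Hg²⁺: 78 e⁻, Z=80. Ge⁴⁺ < Ga³⁺ (both 28 e⁻, Z=32>31); Ga³⁺ < Zn²⁺ (isoelectronic, higher Z=31 is smaller); Zn²⁺ < Cd²⁺ (same group, 1 shell fewer); Cd²⁺ < Hg²⁺ (same group, 1 shell fewer).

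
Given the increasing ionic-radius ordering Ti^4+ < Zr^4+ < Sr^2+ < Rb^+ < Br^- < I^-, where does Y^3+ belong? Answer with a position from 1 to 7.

3

Electron counts and nuclear charges: Ti^4+ has 18 e⁻ (Z=22), Zr^4+ has 36 e⁻ (Z=40), Y^3+ has 36 e⁻ (Z=39), Sr^2+ has 36 e⁻ (Z=38), Rb^+ has 36 e⁻ (Z=37), Br^- has 36 e⁻ (Z=35), I^- has 54 e⁻ (Z=53). Ti^4+ < Zr^4+ (same group, 1 shell fewer); Zr^4+ < Y^3+ (both 36 e⁻, Z=40>39); Y^3+ < Sr^2+ (both 36 e⁻, Z=39>38); Sr^2+ < Rb^+ (both 36 e⁻, Z=38>37); Rb^+ < Br^- (isoelectronic, higher Z=37 is smaller); Br^- < I^- (same group, period 4 vs 5).
Merged order: Ti^4+ < Zr^4+ < Y^3+ < Sr^2+ < Rb^+ < Br^- < I^- — Y^3+ is number 3.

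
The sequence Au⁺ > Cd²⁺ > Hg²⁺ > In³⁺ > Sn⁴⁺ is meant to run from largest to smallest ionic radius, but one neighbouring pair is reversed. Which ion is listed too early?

Cd²⁺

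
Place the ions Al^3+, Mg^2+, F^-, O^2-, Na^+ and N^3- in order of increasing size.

Al^3+ < Mg^2+ < Na^+ < F^- < O^2- < N^3-

All of these have 10 electrons (isoelectronic). With the same electron cloud, the ion with the most protons pulls it in tightest. Nuclear charges: Al^3+ (Z=13), Mg^2+ (Z=12), Na^+ (Z=11), F^- (Z=9), O^2- (Z=8), N^3- (Z=7). Highest Z is smallest.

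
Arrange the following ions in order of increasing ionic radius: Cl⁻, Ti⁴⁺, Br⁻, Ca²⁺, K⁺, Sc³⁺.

Ti⁴⁺ < Sc³⁺ < Ca²⁺ < K⁺ < Cl⁻ < Br⁻

First list Z and electron count for each: Ti⁴⁺: 18 e⁻, Z=22, Sc³⁺: 18 e⁻, Z=21, Ca²⁺: 18 e⁻, Z=20, K⁺: 18 e⁻, Z=19, Cl⁻: 18 e⁻, Z=17, Br⁻: 36 e⁻, Z=35. Ti⁴⁺ < Sc³⁺ (isoelectronic, higher Z=22 is smaller); Sc³⁺ < Ca²⁺ (isoelectronic, higher Z=21 is smaller); Ca²⁺ < K⁺ (both 18 e⁻, Z=20>19); K⁺ < Cl⁻ (isoelectronic, higher Z=19 is smaller); Cl⁻ < Br⁻ (same group, 1 shell fewer).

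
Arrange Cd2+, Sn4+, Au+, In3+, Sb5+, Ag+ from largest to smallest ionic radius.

Au+ > Ag+ > Cd2+ > In3+ > Sn4+ > Sb5+

Electron counts and nuclear charges: Sb5+: 46 e⁻, Z=51, Sn4+: 46 e⁻, Z=50, In3+: 46 e⁻, Z=49, Cd2+: 46 e⁻, Z=48, Ag+: 46 e⁻, Z=47, Au+: 78 e⁻, Z=79. Sb5+ < Sn4+ (both 46 e⁻, Z=51>50); Sn4+ < In3+ (isoelectronic, higher Z=50 is smaller); In3+ < Cd2+ (isoelectronic, higher Z=49 is smaller); Cd2+ < Ag+ (both 46 e⁻, Z=48>47); Ag+ < Au+ (same group, period 5 vs 6).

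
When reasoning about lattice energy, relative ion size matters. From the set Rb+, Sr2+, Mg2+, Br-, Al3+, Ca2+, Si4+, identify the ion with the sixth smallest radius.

Rb+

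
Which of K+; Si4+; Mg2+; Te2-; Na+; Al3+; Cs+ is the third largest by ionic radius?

Si4+ (Z=14, 10 e⁻), Al3+ (Z=13, 10 e⁻), Mg2+ (Z=12, 10 e⁻), Na+ (Z=11, 10 e⁻), K+ (Z=19, 18 e⁻), Cs+ (Z=55, 54 e⁻), Te2- (Z=52, 54 e⁻). Si4+ < Al3+ (isoelectronic, higher Z=14 is smaller); Al3+ < Mg2+ (both 10 e⁻, Z=13>12); Mg2+ < Na+ (both 10 e⁻, Z=12>11); Na+ < K+ (same group, period 3 vs 4); K+ < Cs+ (same group, period 4 vs 6); Cs+ < Te2- (both 54 e⁻, Z=55>52).
So the order is Si4+ < Al3+ < Mg2+ < Na+ < K+ < Cs+ < Te2-; the 3rd-largest ion is K+.

K+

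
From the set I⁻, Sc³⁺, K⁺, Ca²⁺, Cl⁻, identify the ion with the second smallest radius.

Ca²⁺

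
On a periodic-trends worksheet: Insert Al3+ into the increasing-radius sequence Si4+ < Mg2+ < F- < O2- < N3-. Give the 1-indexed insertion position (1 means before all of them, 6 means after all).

2

Isoelectronic series (10 e⁻ each). Size is set by nuclear charge: more protons means a smaller ion. Si4+ (Z=14), Al3+ (Z=13), Mg2+ (Z=12), F- (Z=9), O2- (Z=8), N3- (Z=7).
Merged order: Si4+ < Al3+ < Mg2+ < F- < O2- < N3- — Al3+ is number 2.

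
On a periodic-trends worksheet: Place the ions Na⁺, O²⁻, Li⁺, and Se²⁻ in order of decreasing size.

Li⁺ has 2 e⁻ (Z=3), Na⁺ has 10 e⁻ (Z=11), O²⁻ has 10 e⁻ (Z=8), Se²⁻ has 36 e⁻ (Z=34). Li⁺ < Na⁺ (same group, period 2 vs 3); Na⁺ < O²⁻ (both 10 e⁻, Z=11>8); O²⁻ < Se²⁻ (same group, 2 shells fewer).

Se²⁻ > O²⁻ > Na⁺ > Li⁺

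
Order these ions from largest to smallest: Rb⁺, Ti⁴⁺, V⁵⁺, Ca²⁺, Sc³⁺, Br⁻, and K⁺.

First list Z and electron count for each: V⁵⁺: 18 e⁻, Z=23, Ti⁴⁺: 18 e⁻, Z=22, Sc³⁺: 18 e⁻, Z=21, Ca²⁺: 18 e⁻, Z=20, K⁺: 18 e⁻, Z=19, Rb⁺: 36 e⁻, Z=37, Br⁻: 36 e⁻, Z=35. V⁵⁺ < Ti⁴⁺ (both 18 e⁻, Z=23>22); Ti⁴⁺ < Sc³⁺ (both 18 e⁻, Z=22>21); Sc³⁺ < Ca²⁺ (isoelectronic, higher Z=21 is smaller); Ca²⁺ < K⁺ (both 18 e⁻, Z=20>19); K⁺ < Rb⁺ (same group, 1 shell fewer); Rb⁺ < Br⁻ (both 36 e⁻, Z=37>35).

Br⁻ > Rb⁺ > K⁺ > Ca²⁺ > Sc³⁺ > Ti⁴⁺ > V⁵⁺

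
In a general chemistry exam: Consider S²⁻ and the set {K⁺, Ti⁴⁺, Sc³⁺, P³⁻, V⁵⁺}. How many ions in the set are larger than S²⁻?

1

Isoelectronic series (18 e⁻ each). Size is set by nuclear charge: more protons means a smaller ion. V⁵⁺ (Z=23), Ti⁴⁺ (Z=22), Sc³⁺ (Z=21), K⁺ (Z=19), S²⁻ (Z=16), P³⁻ (Z=15).
Relative to S²⁻, the ions that are larger are P³⁻. That's 1.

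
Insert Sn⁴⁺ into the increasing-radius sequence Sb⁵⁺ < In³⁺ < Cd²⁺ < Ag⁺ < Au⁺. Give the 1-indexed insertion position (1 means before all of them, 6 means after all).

Electron counts and nuclear charges: Sb⁵⁺ (Z=51, 46 e⁻), Sn⁴⁺ (Z=50, 46 e⁻), In³⁺ (Z=49, 46 e⁻), Cd²⁺ (Z=48, 46 e⁻), Ag⁺ (Z=47, 46 e⁻), Au⁺ (Z=79, 78 e⁻). Sb⁵⁺ < Sn⁴⁺ (isoelectronic, higher Z=51 is smaller); Sn⁴⁺ < In³⁺ (isoelectronic, higher Z=50 is smaller); In³⁺ < Cd²⁺ (isoelectronic, higher Z=49 is smaller); Cd²⁺ < Ag⁺ (both 46 e⁻, Z=48>47); Ag⁺ < Au⁺ (same group, 1 shell fewer).
Putting Sn⁴⁺ in gives Sb⁵⁺ < Sn⁴⁺ < In³⁺ < Cd²⁺ < Ag⁺ < Au⁺; it lands at slot 2.

2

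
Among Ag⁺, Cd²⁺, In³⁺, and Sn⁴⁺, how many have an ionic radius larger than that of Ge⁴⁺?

4

Electron counts and nuclear charges: Ge⁴⁺ has 28 e⁻ (Z=32), Sn⁴⁺ has 46 e⁻ (Z=50), In³⁺ has 46 e⁻ (Z=49), Cd²⁺ has 46 e⁻ (Z=48), Ag⁺ has 46 e⁻ (Z=47). Ge⁴⁺ < Sn⁴⁺ (same group, 1 shell fewer); Sn⁴⁺ < In³⁺ (isoelectronic, higher Z=50 is smaller); In³⁺ < Cd²⁺ (both 46 e⁻, Z=49>48); Cd²⁺ < Ag⁺ (isoelectronic, higher Z=48 is smaller).
Relative to Ge⁴⁺, the ions that are larger are Sn⁴⁺, In³⁺, Cd²⁺, Ag⁺. So 4 are larger.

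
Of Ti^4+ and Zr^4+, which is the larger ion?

All are in the same group with charge +4. Radius grows down the group as n (the outermost shell) increases.

Zr^4+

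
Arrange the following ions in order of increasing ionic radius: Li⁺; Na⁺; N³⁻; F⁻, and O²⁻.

Li⁺ < Na⁺ < F⁻ < O²⁻ < N³⁻

Electron counts and nuclear charges: Li⁺ (Z=3, 2 e⁻), Na⁺ (Z=11, 10 e⁻), F⁻ (Z=9, 10 e⁻), O²⁻ (Z=8, 10 e⁻), N³⁻ (Z=7, 10 e⁻). Li⁺ < Na⁺ (same group, 1 shell fewer); Na⁺ < F⁻ (isoelectronic, higher Z=11 is smaller); F⁻ < O²⁻ (isoelectronic, higher Z=9 is smaller); O²⁻ < N³⁻ (isoelectronic, higher Z=8 is smaller).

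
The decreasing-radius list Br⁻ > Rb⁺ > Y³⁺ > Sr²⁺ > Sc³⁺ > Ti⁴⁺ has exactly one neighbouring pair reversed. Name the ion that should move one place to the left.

The pair Y³⁺, Sr²⁺ is the wrong way round — both have 36 electrons but Z(Y)=39 > Z(Sr)=38, so Y³⁺ should be the smaller of the two. All other adjacent pairs agree with periodic trends, so Sr²⁺ is the misplaced ion.

Sr²⁺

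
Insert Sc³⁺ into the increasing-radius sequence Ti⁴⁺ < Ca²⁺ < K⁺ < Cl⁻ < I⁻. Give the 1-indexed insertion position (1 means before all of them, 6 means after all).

2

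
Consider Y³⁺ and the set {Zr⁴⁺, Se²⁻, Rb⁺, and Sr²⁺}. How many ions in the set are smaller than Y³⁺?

These species are isoelectronic with 36 electrons. The only difference is the number of protons: Zr⁴⁺ (Z=40), Y³⁺ (Z=39), Sr²⁺ (Z=38), Rb⁺ (Z=37), Se²⁻ (Z=34). The strongest nuclear pull (Zr⁴⁺) gives the smallest ion.
Placing each against Y³⁺: smaller — Zr⁴⁺; larger — Sr²⁺, Rb⁺, Se²⁻. That's 1.

1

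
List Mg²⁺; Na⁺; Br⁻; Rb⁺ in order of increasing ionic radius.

Electron counts and nuclear charges: Mg²⁺ has 10 e⁻ (Z=12), Na⁺ has 10 e⁻ (Z=11), Rb⁺ has 36 e⁻ (Z=37), Br⁻ has 36 e⁻ (Z=35). Mg²⁺ < Na⁺ (both 10 e⁻, Z=12>11); Na⁺ < Rb⁺ (same group, period 3 vs 5); Rb⁺ < Br⁻ (both 36 e⁻, Z=37>35).

Mg²⁺ < Na⁺ < Rb⁺ < Br⁻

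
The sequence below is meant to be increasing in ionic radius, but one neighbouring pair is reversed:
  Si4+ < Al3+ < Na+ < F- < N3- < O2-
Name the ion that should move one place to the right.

Scanning neighbour by neighbour, only N3-/O2- violates a trend: O2- and N3- share 10 electrons; the higher nuclear charge on O (Z=8) contracts it more, so O2- < N3-. That makes N3- the one sitting a position early relative to where it belongs.

N3-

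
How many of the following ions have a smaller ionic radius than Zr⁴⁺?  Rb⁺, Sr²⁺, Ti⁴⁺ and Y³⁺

1

Tabulating Z and e⁻: Ti⁴⁺ (Z=22, 18 e⁻), Zr⁴⁺ (Z=40, 36 e⁻), Y³⁺ (Z=39, 36 e⁻), Sr²⁺ (Z=38, 36 e⁻), Rb⁺ (Z=37, 36 e⁻). Ti⁴⁺ < Zr⁴⁺ (same group, period 4 vs 5); Zr⁴⁺ < Y³⁺ (isoelectronic, higher Z=40 is smaller); Y³⁺ < Sr²⁺ (isoelectronic, higher Z=39 is smaller); Sr²⁺ < Rb⁺ (both 36 e⁻, Z=38>37).
Ordering all of them (including Zr⁴⁺) by radius gives Ti⁴⁺ < Zr⁴⁺ < Y³⁺ < Sr²⁺ < Rb⁺. So 1 is smaller.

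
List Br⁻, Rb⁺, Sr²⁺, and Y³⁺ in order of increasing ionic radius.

Y³⁺ < Sr²⁺ < Rb⁺ < Br⁻

These species are isoelectronic with 36 electrons. The only difference is the number of protons: Y³⁺ (Z=39), Sr²⁺ (Z=38), Rb⁺ (Z=37), Br⁻ (Z=35). The strongest nuclear pull (Y³⁺) gives the smallest ion.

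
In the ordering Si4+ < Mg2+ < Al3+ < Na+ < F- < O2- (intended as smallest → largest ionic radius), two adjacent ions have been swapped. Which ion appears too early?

Mg2+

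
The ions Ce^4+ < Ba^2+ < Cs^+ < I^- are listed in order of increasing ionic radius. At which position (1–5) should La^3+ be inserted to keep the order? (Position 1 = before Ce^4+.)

Each ion has 54 electrons. The ranking follows nuclear charge in reverse — greater Z gives a smaller radius. Ce^4+ (Z=58), La^3+ (Z=57), Ba^2+ (Z=56), Cs^+ (Z=55), I^- (Z=53).
The complete sequence is Ce^4+ < La^3+ < Ba^2+ < Cs^+ < I^-. La^3+ sits at position 2.

2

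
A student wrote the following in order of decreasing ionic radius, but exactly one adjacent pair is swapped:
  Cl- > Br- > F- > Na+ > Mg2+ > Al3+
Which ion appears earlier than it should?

Scanning neighbour by neighbour, only Cl-/Br- violates a trend: Cl- and Br- are in one column with the same charge; the lighter period-3 ion has one fewer shell and is smaller. That makes Cl- the one sitting a position early relative to where it belongs.

Cl-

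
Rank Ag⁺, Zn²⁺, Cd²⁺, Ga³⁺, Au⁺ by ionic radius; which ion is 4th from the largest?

Zn²⁺

Tabulating Z and e⁻: Ga³⁺: 28 e⁻, Z=31, Zn²⁺: 28 e⁻, Z=30, Cd²⁺: 46 e⁻, Z=48, Ag⁺: 46 e⁻, Z=47, Au⁺: 78 e⁻, Z=79. Ga³⁺ < Zn²⁺ (isoelectronic, higher Z=31 is smaller); Zn²⁺ < Cd²⁺ (same group, 1 shell fewer); Cd²⁺ < Ag⁺ (isoelectronic, higher Z=48 is smaller); Ag⁺ < Au⁺ (same group, period 5 vs 6).
Full ascending order: Ga³⁺ < Zn²⁺ < Cd²⁺ < Ag⁺ < Au⁺. Counting from the largest, position 4 is Zn²⁺.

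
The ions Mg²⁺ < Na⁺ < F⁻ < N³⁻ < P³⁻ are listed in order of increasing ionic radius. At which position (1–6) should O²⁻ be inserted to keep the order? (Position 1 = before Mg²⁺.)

4

Tabulating Z and e⁻: Mg²⁺ has 10 e⁻ (Z=12), Na⁺ has 10 e⁻ (Z=11), F⁻ has 10 e⁻ (Z=9), O²⁻ has 10 e⁻ (Z=8), N³⁻ has 10 e⁻ (Z=7), P³⁻ has 18 e⁻ (Z=15). Mg²⁺ < Na⁺ (both 10 e⁻, Z=12>11); Na⁺ < F⁻ (isoelectronic, higher Z=11 is smaller); F⁻ < O²⁻ (both 10 e⁻, Z=9>8); O²⁻ < N³⁻ (both 10 e⁻, Z=8>7); N³⁻ < P³⁻ (same group, 1 shell fewer).
The complete sequence is Mg²⁺ < Na⁺ < F⁻ < O²⁻ < N³⁻ < P³⁻. O²⁻ sits at position 4.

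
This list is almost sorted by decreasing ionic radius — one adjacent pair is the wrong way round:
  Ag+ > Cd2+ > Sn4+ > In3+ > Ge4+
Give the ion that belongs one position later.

Sn4+

The pair Sn4+, In3+ is the wrong way round — both have 46 electrons but Z(Sn)=50 > Z(In)=49, so Sn4+ should be the smaller of the two. All other adjacent pairs agree with periodic trends, so Sn4+ is the misplaced ion.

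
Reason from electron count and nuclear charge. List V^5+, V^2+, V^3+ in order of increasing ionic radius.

Same element, different charge: the more highly charged cation has fewer electrons and a greater effective nuclear charge per electron, making V^5+ the smallest.

V^5+ < V^3+ < V^2+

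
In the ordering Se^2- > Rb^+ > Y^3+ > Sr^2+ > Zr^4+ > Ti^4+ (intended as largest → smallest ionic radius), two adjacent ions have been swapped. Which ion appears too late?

Check each adjacent pair. Y^3+ and Sr^2+ are reversed: they are isoelectronic (36 e⁻) and Y has more protons than Sr (39 vs 38), making Y^3+ smaller. No other neighbouring pair contradicts the periodic trends, so Sr^2+ is the ion listed too late.

Sr^2+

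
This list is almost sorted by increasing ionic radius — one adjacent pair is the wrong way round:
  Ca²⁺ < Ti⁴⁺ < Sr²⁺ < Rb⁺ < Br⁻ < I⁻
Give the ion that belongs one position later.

Scanning neighbour by neighbour, only Ca²⁺/Ti⁴⁺ violates a trend: they are isoelectronic (18 e⁻) and Ti has more protons than Ca (22 vs 20), making Ti⁴⁺ smaller. That makes Ca²⁺ the one sitting a position early relative to where it belongs.

Ca²⁺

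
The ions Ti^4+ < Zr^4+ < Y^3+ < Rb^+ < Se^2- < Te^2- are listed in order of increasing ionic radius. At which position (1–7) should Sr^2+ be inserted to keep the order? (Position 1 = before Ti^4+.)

4

Tabulating Z and e⁻: Ti^4+ has 18 e⁻ (Z=22), Zr^4+ has 36 e⁻ (Z=40), Y^3+ has 36 e⁻ (Z=39), Sr^2+ has 36 e⁻ (Z=38), Rb^+ has 36 e⁻ (Z=37), Se^2- has 36 e⁻ (Z=34), Te^2- has 54 e⁻ (Z=52). Ti^4+ < Zr^4+ (same group, 1 shell fewer); Zr^4+ < Y^3+ (isoelectronic, higher Z=40 is smaller); Y^3+ < Sr^2+ (isoelectronic, higher Z=39 is smaller); Sr^2+ < Rb^+ (isoelectronic, higher Z=38 is smaller); Rb^+ < Se^2- (isoelectronic, higher Z=37 is smaller); Se^2- < Te^2- (same group, 1 shell fewer).
The complete sequence is Ti^4+ < Zr^4+ < Y^3+ < Sr^2+ < Rb^+ < Se^2- < Te^2-. Sr^2+ sits at position 4.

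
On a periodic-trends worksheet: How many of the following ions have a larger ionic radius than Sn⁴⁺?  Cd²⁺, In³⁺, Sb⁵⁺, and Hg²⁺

3

Electron counts and nuclear charges: Sb⁵⁺ (Z=51, 46 e⁻), Sn⁴⁺ (Z=50, 46 e⁻), In³⁺ (Z=49, 46 e⁻), Cd²⁺ (Z=48, 46 e⁻), Hg²⁺ (Z=80, 78 e⁻). Sb⁵⁺ < Sn⁴⁺ (both 46 e⁻, Z=51>50); Sn⁴⁺ < In³⁺ (isoelectronic, higher Z=50 is smaller); In³⁺ < Cd²⁺ (both 46 e⁻, Z=49>48); Cd²⁺ < Hg²⁺ (same group, 1 shell fewer).
Overall: Sb⁵⁺ < Sn⁴⁺ < In³⁺ < Cd²⁺ < Hg²⁺. Sn⁴⁺ has 1 below it and 3 above. That's 3.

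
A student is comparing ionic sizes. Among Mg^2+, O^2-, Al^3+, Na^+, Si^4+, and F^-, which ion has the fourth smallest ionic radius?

Isoelectronic series (10 e⁻ each). Size is set by nuclear charge: more protons means a smaller ion. Si^4+ (Z=14), Al^3+ (Z=13), Mg^2+ (Z=12), Na^+ (Z=11), F^- (Z=9), O^2- (Z=8).
So the order is Si^4+ < Al^3+ < Mg^2+ < Na^+ < F^- < O^2-; the 4th-smallest ion is Na^+.

Na^+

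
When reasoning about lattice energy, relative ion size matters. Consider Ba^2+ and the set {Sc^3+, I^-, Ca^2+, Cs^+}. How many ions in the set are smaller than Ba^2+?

2

Electron counts and nuclear charges: Sc^3+: 18 e⁻, Z=21, Ca^2+: 18 e⁻, Z=20, Ba^2+: 54 e⁻, Z=56, Cs^+: 54 e⁻, Z=55, I^-: 54 e⁻, Z=53. Sc^3+ < Ca^2+ (isoelectronic, higher Z=21 is smaller); Ca^2+ < Ba^2+ (same group, 2 shells fewer); Ba^2+ < Cs^+ (isoelectronic, higher Z=56 is smaller); Cs^+ < I^- (isoelectronic, higher Z=55 is smaller).
Relative to Ba^2+, the ions that are smaller are Sc^3+, Ca^2+. Count: 2.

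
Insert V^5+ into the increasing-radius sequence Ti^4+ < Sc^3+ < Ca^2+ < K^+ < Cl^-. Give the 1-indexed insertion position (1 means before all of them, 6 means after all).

All of these have 18 electrons (isoelectronic). With the same electron cloud, the ion with the most protons pulls it in tightest. Nuclear charges: V^5+ (Z=23), Ti^4+ (Z=22), Sc^3+ (Z=21), Ca^2+ (Z=20), K^+ (Z=19), Cl^- (Z=17). Highest Z is smallest.
Putting V^5+ in gives V^5+ < Ti^4+ < Sc^3+ < Ca^2+ < K^+ < Cl^-; it lands at slot 1.

1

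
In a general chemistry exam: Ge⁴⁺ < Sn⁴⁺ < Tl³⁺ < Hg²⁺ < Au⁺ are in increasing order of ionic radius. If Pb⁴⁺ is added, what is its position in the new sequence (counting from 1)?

3

Electron counts and nuclear charges: Ge⁴⁺ has 28 e⁻ (Z=32), Sn⁴⁺ has 46 e⁻ (Z=50), Pb⁴⁺ has 78 e⁻ (Z=82), Tl³⁺ has 78 e⁻ (Z=81), Hg²⁺ has 78 e⁻ (Z=80), Au⁺ has 78 e⁻ (Z=79). Ge⁴⁺ < Sn⁴⁺ (same group, 1 shell fewer); Sn⁴⁺ < Pb⁴⁺ (same group, period 5 vs 6); Pb⁴⁺ < Tl³⁺ (isoelectronic, higher Z=82 is smaller); Tl³⁺ < Hg²⁺ (isoelectronic, higher Z=81 is smaller); Hg²⁺ < Au⁺ (both 78 e⁻, Z=80>79).
The complete sequence is Ge⁴⁺ < Sn⁴⁺ < Pb⁴⁺ < Tl³⁺ < Hg²⁺ < Au⁺. Pb⁴⁺ sits at position 3.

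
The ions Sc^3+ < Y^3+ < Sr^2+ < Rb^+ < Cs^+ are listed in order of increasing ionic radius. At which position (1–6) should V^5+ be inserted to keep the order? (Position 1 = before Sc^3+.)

1

Electron counts and nuclear charges: V^5+ (Z=23, 18 e⁻), Sc^3+ (Z=21, 18 e⁻), Y^3+ (Z=39, 36 e⁻), Sr^2+ (Z=38, 36 e⁻), Rb^+ (Z=37, 36 e⁻), Cs^+ (Z=55, 54 e⁻). V^5+ < Sc^3+ (isoelectronic, higher Z=23 is smaller); Sc^3+ < Y^3+ (same group, period 4 vs 5); Y^3+ < Sr^2+ (isoelectronic, higher Z=39 is smaller); Sr^2+ < Rb^+ (isoelectronic, higher Z=38 is smaller); Rb^+ < Cs^+ (same group, period 5 vs 6).
With V^5+ included the full order is V^5+ < Sc^3+ < Y^3+ < Sr^2+ < Rb^+ < Cs^+, so it takes position 1.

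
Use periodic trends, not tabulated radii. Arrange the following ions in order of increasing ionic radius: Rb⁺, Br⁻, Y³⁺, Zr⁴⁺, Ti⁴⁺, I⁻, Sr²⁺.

Ti⁴⁺ < Zr⁴⁺ < Y³⁺ < Sr²⁺ < Rb⁺ < Br⁻ < I⁻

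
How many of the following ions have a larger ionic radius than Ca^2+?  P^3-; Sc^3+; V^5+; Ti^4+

1

Each ion has 18 electrons. The ranking follows nuclear charge in reverse — greater Z gives a smaller radius. V^5+ (Z=23), Ti^4+ (Z=22), Sc^3+ (Z=21), Ca^2+ (Z=20), P^3- (Z=15).
Placing each against Ca^2+: smaller — V^5+, Ti^4+, Sc^3+; larger — P^3-. So 1 is larger.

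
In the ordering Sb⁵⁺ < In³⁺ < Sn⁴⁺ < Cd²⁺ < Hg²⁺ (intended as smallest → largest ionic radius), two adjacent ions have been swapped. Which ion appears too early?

In³⁺

The pair In³⁺, Sn⁴⁺ is the wrong way round — they are isoelectronic (46 e⁻) and Sn has more protons than In (50 vs 49), making Sn⁴⁺ smaller. All other adjacent pairs agree with periodic trends, so In³⁺ is the misplaced ion.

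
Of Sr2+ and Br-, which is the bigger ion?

Br-

All of these have 36 electrons (isoelectronic). With the same electron cloud, the ion with the most protons pulls it in tightest. Nuclear charges: Sr2+ (Z=38), Br- (Z=35). Highest Z is smallest.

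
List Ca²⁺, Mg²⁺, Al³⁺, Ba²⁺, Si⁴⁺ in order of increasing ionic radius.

Si⁴⁺ < Al³⁺ < Mg²⁺ < Ca²⁺ < Ba²⁺

Si⁴⁺ has 10 e⁻ (Z=14), Al³⁺ has 10 e⁻ (Z=13), Mg²⁺ has 10 e⁻ (Z=12), Ca²⁺ has 18 e⁻ (Z=20), Ba²⁺ has 54 e⁻ (Z=56). Si⁴⁺ < Al³⁺ (isoelectronic, higher Z=14 is smaller); Al³⁺ < Mg²⁺ (both 10 e⁻, Z=13>12); Mg²⁺ < Ca²⁺ (same group, period 3 vs 4); Ca²⁺ < Ba²⁺ (same group, period 4 vs 6).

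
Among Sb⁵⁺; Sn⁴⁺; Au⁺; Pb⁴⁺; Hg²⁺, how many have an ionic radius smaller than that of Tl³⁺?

First list Z and electron count for each: Sb⁵⁺ has 46 e⁻ (Z=51), Sn⁴⁺ has 46 e⁻ (Z=50), Pb⁴⁺ has 78 e⁻ (Z=82), Tl³⁺ has 78 e⁻ (Z=81), Hg²⁺ has 78 e⁻ (Z=80), Au⁺ has 78 e⁻ (Z=79). Sb⁵⁺ < Sn⁴⁺ (both 46 e⁻, Z=51>50); Sn⁴⁺ < Pb⁴⁺ (same group, 1 shell fewer); Pb⁴⁺ < Tl³⁺ (isoelectronic, higher Z=82 is smaller); Tl³⁺ < Hg²⁺ (both 78 e⁻, Z=81>80); Hg²⁺ < Au⁺ (both 78 e⁻, Z=80>79).
Ordering all of them (including Tl³⁺) by radius gives Sb⁵⁺ < Sn⁴⁺ < Pb⁴⁺ < Tl³⁺ < Hg²⁺ < Au⁺. Count: 3.

3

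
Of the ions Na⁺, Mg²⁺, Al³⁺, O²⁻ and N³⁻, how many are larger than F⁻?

2

Isoelectronic series (10 e⁻ each). Size is set by nuclear charge: more protons means a smaller ion. Al³⁺ (Z=13), Mg²⁺ (Z=12), Na⁺ (Z=11), F⁻ (Z=9), O²⁻ (Z=8), N³⁻ (Z=7).
Ordering all of them (including F⁻) by radius gives Al³⁺ < Mg²⁺ < Na⁺ < F⁻ < O²⁻ < N³⁻. That's 2.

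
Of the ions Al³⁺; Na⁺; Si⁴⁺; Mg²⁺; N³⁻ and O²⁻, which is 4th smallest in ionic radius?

Each ion has 10 electrons. The ranking follows nuclear charge in reverse — greater Z gives a smaller radius. Si⁴⁺ (Z=14), Al³⁺ (Z=13), Mg²⁺ (Z=12), Na⁺ (Z=11), O²⁻ (Z=8), N³⁻ (Z=7).
Full ascending order: Si⁴⁺ < Al³⁺ < Mg²⁺ < Na⁺ < O²⁻ < N³⁻. Counting from the smallest, position 4 is Na⁺.

Na⁺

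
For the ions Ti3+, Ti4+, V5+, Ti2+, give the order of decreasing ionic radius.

V5+ (Z=23, 18 e⁻), Ti4+ (Z=22, 18 e⁻), Ti3+ (Z=22, 19 e⁻), Ti2+ (Z=22, 20 e⁻). V5+ < Ti4+ (both 18 e⁻, Z=23>22); Ti4+ < Ti3+ (higher charge on the same element); Ti3+ < Ti2+ (higher charge on the same element).

Ti2+ > Ti3+ > Ti4+ > V5+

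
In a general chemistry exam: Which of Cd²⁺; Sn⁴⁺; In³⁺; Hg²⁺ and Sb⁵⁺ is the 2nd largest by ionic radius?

Work out protons and electrons: Sb⁵⁺ has 46 e⁻ (Z=51), Sn⁴⁺ has 46 e⁻ (Z=50), In³⁺ has 46 e⁻ (Z=49), Cd²⁺ has 46 e⁻ (Z=48), Hg²⁺ has 78 e⁻ (Z=80). Sb⁵⁺ < Sn⁴⁺ (both 46 e⁻, Z=51>50); Sn⁴⁺ < In³⁺ (isoelectronic, higher Z=50 is smaller); In³⁺ < Cd²⁺ (isoelectronic, higher Z=49 is smaller); Cd²⁺ < Hg²⁺ (same group, 1 shell fewer).
That gives Sb⁵⁺ < Sn⁴⁺ < In³⁺ < Cd²⁺ < Hg²⁺. From the largest end, number 2 is Cd²⁺.

Cd²⁺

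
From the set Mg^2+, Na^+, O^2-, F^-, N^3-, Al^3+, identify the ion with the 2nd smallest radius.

All of these have 10 electrons (isoelectronic). With the same electron cloud, the ion with the most protons pulls it in tightest. Nuclear charges: Al^3+ (Z=13), Mg^2+ (Z=12), Na^+ (Z=11), F^- (Z=9), O^2- (Z=8), N^3- (Z=7). Highest Z is smallest.
So the order is Al^3+ < Mg^2+ < Na^+ < F^- < O^2- < N^3-; the 2nd-smallest ion is Mg^2+.

Mg^2+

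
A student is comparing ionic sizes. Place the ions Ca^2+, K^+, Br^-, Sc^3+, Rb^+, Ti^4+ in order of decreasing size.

Ti^4+ has 18 e⁻ (Z=22), Sc^3+ has 18 e⁻ (Z=21), Ca^2+ has 18 e⁻ (Z=20), K^+ has 18 e⁻ (Z=19), Rb^+ has 36 e⁻ (Z=37), Br^- has 36 e⁻ (Z=35). Ti^4+ < Sc^3+ (both 18 e⁻, Z=22>21); Sc^3+ < Ca^2+ (isoelectronic, higher Z=21 is smaller); Ca^2+ < K^+ (isoelectronic, higher Z=20 is smaller); K^+ < Rb^+ (same group, period 4 vs 5); Rb^+ < Br^- (isoelectronic, higher Z=37 is smaller).

Br^- > Rb^+ > K^+ > Ca^2+ > Sc^3+ > Ti^4+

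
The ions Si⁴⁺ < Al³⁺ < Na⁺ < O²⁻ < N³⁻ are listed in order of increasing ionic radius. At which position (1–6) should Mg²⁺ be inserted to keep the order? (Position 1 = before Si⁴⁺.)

3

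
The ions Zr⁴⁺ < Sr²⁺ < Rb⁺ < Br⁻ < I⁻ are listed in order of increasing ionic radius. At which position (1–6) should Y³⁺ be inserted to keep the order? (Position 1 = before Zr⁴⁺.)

2

Work out protons and electrons: Zr⁴⁺: 36 e⁻, Z=40, Y³⁺: 36 e⁻, Z=39, Sr²⁺: 36 e⁻, Z=38, Rb⁺: 36 e⁻, Z=37, Br⁻: 36 e⁻, Z=35, I⁻: 54 e⁻, Z=53. Zr⁴⁺ < Y³⁺ (isoelectronic, higher Z=40 is smaller); Y³⁺ < Sr²⁺ (isoelectronic, higher Z=39 is smaller); Sr²⁺ < Rb⁺ (isoelectronic, higher Z=38 is smaller); Rb⁺ < Br⁻ (isoelectronic, higher Z=37 is smaller); Br⁻ < I⁻ (same group, 1 shell fewer).
With Y³⁺ included the full order is Zr⁴⁺ < Y³⁺ < Sr²⁺ < Rb⁺ < Br⁻ < I⁻, so it takes position 2.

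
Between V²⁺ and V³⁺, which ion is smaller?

V³⁺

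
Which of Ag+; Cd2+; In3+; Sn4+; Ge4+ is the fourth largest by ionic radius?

Sn4+

Electron counts and nuclear charges: Ge4+ (Z=32, 28 e⁻), Sn4+ (Z=50, 46 e⁻), In3+ (Z=49, 46 e⁻), Cd2+ (Z=48, 46 e⁻), Ag+ (Z=47, 46 e⁻). Ge4+ < Sn4+ (same group, period 4 vs 5); Sn4+ < In3+ (isoelectronic, higher Z=50 is smaller); In3+ < Cd2+ (both 46 e⁻, Z=49>48); Cd2+ < Ag+ (isoelectronic, higher Z=48 is smaller).
So the order is Ge4+ < Sn4+ < In3+ < Cd2+ < Ag+; the 4th-largest ion is Sn4+.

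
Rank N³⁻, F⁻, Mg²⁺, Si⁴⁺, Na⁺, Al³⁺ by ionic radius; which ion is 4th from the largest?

All of these have 10 electrons (isoelectronic). With the same electron cloud, the ion with the most protons pulls it in tightest. Nuclear charges: Si⁴⁺ (Z=14), Al³⁺ (Z=13), Mg²⁺ (Z=12), Na⁺ (Z=11), F⁻ (Z=9), N³⁻ (Z=7). Highest Z is smallest.
Ordering: Si⁴⁺ < Al³⁺ < Mg²⁺ < Na⁺ < F⁻ < N³⁻. The 4th largest is Mg²⁺.

Mg²⁺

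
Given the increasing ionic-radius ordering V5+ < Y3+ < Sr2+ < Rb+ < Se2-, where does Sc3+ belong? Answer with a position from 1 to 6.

V5+ (Z=23, 18 e⁻), Sc3+ (Z=21, 18 e⁻), Y3+ (Z=39, 36 e⁻), Sr2+ (Z=38, 36 e⁻), Rb+ (Z=37, 36 e⁻), Se2- (Z=34, 36 e⁻). V5+ < Sc3+ (both 18 e⁻, Z=23>21); Sc3+ < Y3+ (same group, period 4 vs 5); Y3+ < Sr2+ (isoelectronic, higher Z=39 is smaller); Sr2+ < Rb+ (isoelectronic, higher Z=38 is smaller); Rb+ < Se2- (both 36 e⁻, Z=37>34).
With Sc3+ included the full order is V5+ < Sc3+ < Y3+ < Sr2+ < Rb+ < Se2-, so it takes position 2.

2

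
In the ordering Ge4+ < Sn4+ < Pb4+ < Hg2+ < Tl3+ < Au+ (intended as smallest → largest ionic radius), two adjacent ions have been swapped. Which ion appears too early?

Hg2+

Check each adjacent pair. Hg2+ and Tl3+ are reversed: they are isoelectronic (78 e⁻) and Tl has more protons than Hg (81 vs 80), making Tl3+ smaller. No other neighbouring pair contradicts the periodic trends, so Hg2+ is the ion listed too early.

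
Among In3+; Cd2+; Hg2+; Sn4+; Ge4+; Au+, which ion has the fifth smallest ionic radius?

Hg2+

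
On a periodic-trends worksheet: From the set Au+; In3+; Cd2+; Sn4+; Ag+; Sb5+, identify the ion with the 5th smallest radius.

Tabulating Z and e⁻: Sb5+: 46 e⁻, Z=51, Sn4+: 46 e⁻, Z=50, In3+: 46 e⁻, Z=49, Cd2+: 46 e⁻, Z=48, Ag+: 46 e⁻, Z=47, Au+: 78 e⁻, Z=79. Sb5+ < Sn4+ (both 46 e⁻, Z=51>50); Sn4+ < In3+ (both 46 e⁻, Z=50>49); In3+ < Cd2+ (both 46 e⁻, Z=49>48); Cd2+ < Ag+ (isoelectronic, higher Z=48 is smaller); Ag+ < Au+ (same group, 1 shell fewer).
So the order is Sb5+ < Sn4+ < In3+ < Cd2+ < Ag+ < Au+; the 5th-smallest ion is Ag+.

Ag+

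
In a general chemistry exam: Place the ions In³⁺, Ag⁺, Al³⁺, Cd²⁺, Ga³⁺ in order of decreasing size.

First list Z and electron count for each: Al³⁺: 10 e⁻, Z=13, Ga³⁺: 28 e⁻, Z=31, In³⁺: 46 e⁻, Z=49, Cd²⁺: 46 e⁻, Z=48, Ag⁺: 46 e⁻, Z=47. Al³⁺ < Ga³⁺ (same group, 1 shell fewer); Ga³⁺ < In³⁺ (same group, 1 shell fewer); In³⁺ < Cd²⁺ (both 46 e⁻, Z=49>48); Cd²⁺ < Ag⁺ (both 46 e⁻, Z=48>47).

Ag⁺ > Cd²⁺ > In³⁺ > Ga³⁺ > Al³⁺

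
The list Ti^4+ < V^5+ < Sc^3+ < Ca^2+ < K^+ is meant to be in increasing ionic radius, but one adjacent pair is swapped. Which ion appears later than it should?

Scanning neighbour by neighbour, only Ti^4+/V^5+ violates a trend: V^5+ and Ti^4+ share 18 electrons; the higher nuclear charge on V (Z=23) contracts it more, so V^5+ < Ti^4+. That makes V^5+ the one sitting a position late relative to where it belongs.

V^5+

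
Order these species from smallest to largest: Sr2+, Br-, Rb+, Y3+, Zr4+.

Zr4+ < Y3+ < Sr2+ < Rb+ < Br-

All of these have 36 electrons (isoelectronic). With the same electron cloud, the ion with the most protons pulls it in tightest. Nuclear charges: Zr4+ (Z=40), Y3+ (Z=39), Sr2+ (Z=38), Rb+ (Z=37), Br- (Z=35). Highest Z is smallest.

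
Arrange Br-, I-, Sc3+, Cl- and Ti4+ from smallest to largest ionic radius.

First list Z and electron count for each: Ti4+ (Z=22, 18 e⁻), Sc3+ (Z=21, 18 e⁻), Cl- (Z=17, 18 e⁻), Br- (Z=35, 36 e⁻), I- (Z=53, 54 e⁻). Ti4+ < Sc3+ (isoelectronic, higher Z=22 is smaller); Sc3+ < Cl- (isoelectronic, higher Z=21 is smaller); Cl- < Br- (same group, period 3 vs 4); Br- < I- (same group, 1 shell fewer).

Ti4+ < Sc3+ < Cl- < Br- < I-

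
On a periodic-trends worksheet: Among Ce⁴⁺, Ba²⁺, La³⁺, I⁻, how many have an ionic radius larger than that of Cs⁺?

Each ion has 54 electrons. The ranking follows nuclear charge in reverse — greater Z gives a smaller radius. Ce⁴⁺ (Z=58), La³⁺ (Z=57), Ba²⁺ (Z=56), Cs⁺ (Z=55), I⁻ (Z=53).
Ordering all of them (including Cs⁺) by radius gives Ce⁴⁺ < La³⁺ < Ba²⁺ < Cs⁺ < I⁻. So 1 is larger.

1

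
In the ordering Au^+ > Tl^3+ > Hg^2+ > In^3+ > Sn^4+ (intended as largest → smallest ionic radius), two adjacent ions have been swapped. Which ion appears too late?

Compare adjacent ions: Tl^3+ and Hg^2+ share 78 electrons; the higher nuclear charge on Tl (Z=81) contracts it more, so Tl^3+ < Hg^2+ — yet in this decreasing list Tl^3+ sits before Hg^2+. Nothing else is reversed, so Hg^2+ should move one place to the left.

Hg^2+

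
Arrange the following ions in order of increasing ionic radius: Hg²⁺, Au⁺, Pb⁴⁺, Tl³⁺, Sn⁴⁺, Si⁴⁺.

Si⁴⁺: 10 e⁻, Z=14, Sn⁴⁺: 46 e⁻, Z=50, Pb⁴⁺: 78 e⁻, Z=82, Tl³⁺: 78 e⁻, Z=81, Hg²⁺: 78 e⁻, Z=80, Au⁺: 78 e⁻, Z=79. Si⁴⁺ < Sn⁴⁺ (same group, 2 shells fewer); Sn⁴⁺ < Pb⁴⁺ (same group, 1 shell fewer); Pb⁴⁺ < Tl³⁺ (both 78 e⁻, Z=82>81); Tl³⁺ < Hg²⁺ (both 78 e⁻, Z=81>80); Hg²⁺ < Au⁺ (isoelectronic, higher Z=80 is smaller).

Si⁴⁺ < Sn⁴⁺ < Pb⁴⁺ < Tl³⁺ < Hg²⁺ < Au⁺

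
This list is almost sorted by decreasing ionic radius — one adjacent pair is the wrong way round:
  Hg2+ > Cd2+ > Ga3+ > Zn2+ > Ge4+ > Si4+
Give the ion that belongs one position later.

Check each adjacent pair. Ga3+ and Zn2+ are reversed: both have 28 electrons but Z(Ga)=31 > Z(Zn)=30, so Ga3+ should be the smaller of the two. No other neighbouring pair contradicts the periodic trends, so Ga3+ is the ion listed too early.

Ga3+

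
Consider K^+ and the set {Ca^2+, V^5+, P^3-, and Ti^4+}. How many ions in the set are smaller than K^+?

3

Each ion has 18 electrons. The ranking follows nuclear charge in reverse — greater Z gives a smaller radius. V^5+ (Z=23), Ti^4+ (Z=22), Ca^2+ (Z=20), K^+ (Z=19), P^3- (Z=15).
Placing each against K^+: smaller — V^5+, Ti^4+, Ca^2+; larger — P^3-. So 3 are smaller.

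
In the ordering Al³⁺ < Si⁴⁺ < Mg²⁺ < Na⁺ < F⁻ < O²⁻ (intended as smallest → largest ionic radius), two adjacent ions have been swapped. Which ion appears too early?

Al³⁺

Scanning neighbour by neighbour, only Al³⁺/Si⁴⁺ violates a trend: Si⁴⁺ and Al³⁺ share 10 electrons; the higher nuclear charge on Si (Z=14) contracts it more, so Si⁴⁺ < Al³⁺. That makes Al³⁺ the one sitting a position early relative to where it belongs.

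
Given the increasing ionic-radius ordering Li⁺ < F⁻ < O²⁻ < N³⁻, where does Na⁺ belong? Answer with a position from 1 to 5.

2

First list Z and electron count for each: Li⁺ (Z=3, 2 e⁻), Na⁺ (Z=11, 10 e⁻), F⁻ (Z=9, 10 e⁻), O²⁻ (Z=8, 10 e⁻), N³⁻ (Z=7, 10 e⁻). Li⁺ < Na⁺ (same group, 1 shell fewer); Na⁺ < F⁻ (both 10 e⁻, Z=11>9); F⁻ < O²⁻ (both 10 e⁻, Z=9>8); O²⁻ < N³⁻ (isoelectronic, higher Z=8 is smaller).
Merged order: Li⁺ < Na⁺ < F⁻ < O²⁻ < N³⁻ — Na⁺ is number 2.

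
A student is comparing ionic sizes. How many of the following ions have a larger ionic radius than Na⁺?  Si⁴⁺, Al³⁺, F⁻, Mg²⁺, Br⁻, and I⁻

Tabulating Z and e⁻: Si⁴⁺: 10 e⁻, Z=14, Al³⁺: 10 e⁻, Z=13, Mg²⁺: 10 e⁻, Z=12, Na⁺: 10 e⁻, Z=11, F⁻: 10 e⁻, Z=9, Br⁻: 36 e⁻, Z=35, I⁻: 54 e⁻, Z=53. Si⁴⁺ < Al³⁺ (both 10 e⁻, Z=14>13); Al³⁺ < Mg²⁺ (both 10 e⁻, Z=13>12); Mg²⁺ < Na⁺ (both 10 e⁻, Z=12>11); Na⁺ < F⁻ (both 10 e⁻, Z=11>9); F⁻ < Br⁻ (same group, 2 shells fewer); Br⁻ < I⁻ (same group, period 4 vs 5).
Relative to Na⁺, the ions that are larger are F⁻, Br⁻, I⁻. That's 3.

3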